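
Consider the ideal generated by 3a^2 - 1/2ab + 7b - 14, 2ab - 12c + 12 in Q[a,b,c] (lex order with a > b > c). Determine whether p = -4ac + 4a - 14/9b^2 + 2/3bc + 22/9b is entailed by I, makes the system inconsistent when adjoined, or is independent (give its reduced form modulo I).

First compute the reduced Gröbner basis of I by Buchberger's algorithm.
f_1 = 3a^2 - 1/2ab + 7b - 14, LT = a^2.
f_2 = 2ab - 12c + 12, LT = ab.

S(f_1,f_2): lcm = a^2b. S = -1/6ab^2 + 6ac - 6a + 7/3b^2 - 14/3b.
  reduce S modulo (f_1, f_2):
  remainder 6ac - 6a + 7/3b^2 - bc - 11/3b ≠ 0; add h_3 = 6ac - 6a + 7/3b^2 - bc - 11/3b to the basis.

S(f_2,h_3): lcm = abc. S = ab - 7/18b^3 + 1/6b^2c + 11/18b^2 - 6c^2 + 6c.
  reduce S modulo (f_1, f_2, h_3):
  remainder -7/18b^3 + 1/6b^2c + 11/18b^2 - 6c^2 + 12c - 6 ≠ 0; add h_4 = -7/18b^3 + 1/6b^2c + 11/18b^2 - 6c^2 + 12c - 6 to the basis.

The other S-polynomials (S(f_1,h_3), S(f_1,h_4), S(f_2,h_4), S(h_3,h_4)) all reduce to 0 modulo the current basis, so we have a Gröbner basis.
Inter-reduce: drop elements whose leading term is divisible by another's, tail-reduce, and make monic.
Reduced Gröbner basis: {a^2 + 7/3b - c - 11/3, ab - 6c + 6, ac - a + 7/18b^2 - 1/6bc - 11/18b, b^3 - 3/7b^2c - 11/7b^2 + 108/7c^2 - 216/7c + 108/7}.
Label its elements g_1 = a^2 + 7/3b - c - 11/3, g_2 = ab - 6c + 6, g_3 = ac - a + 7/18b^2 - 1/6bc - 11/18b, g_4 = b^3 - 3/7b^2c - 11/7b^2 + 108/7c^2 - 216/7c + 108/7.

Reduce p = -4ac + 4a - 14/9b^2 + 2/3bc + 22/9b modulo G:
  leading term ac: subtract (-4)·g_3 from -4ac + 4a - 14/9b^2 + 2/3bc + 22/9b → 0
  normal form = 0.
Since the normal form is 0, p ∈ I.

-4ac + 4a - 14/9b^2 + 2/3bc + 22/9b lies in I (it reduces to 0).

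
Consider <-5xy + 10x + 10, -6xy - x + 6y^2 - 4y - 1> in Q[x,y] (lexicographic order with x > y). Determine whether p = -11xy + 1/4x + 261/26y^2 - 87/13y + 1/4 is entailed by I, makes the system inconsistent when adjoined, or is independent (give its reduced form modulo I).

First compute the reduced Gröbner basis of I by Buchberger's algorithm.
f_1 = -5xy + 10x + 10, LT = xy.
f_2 = -6xy - x + 6y^2 - 4y - 1, LT = xy.

S(f_1,f_2): lcm = xy. S = -13/6x + y^2 - 2/3y - 13/6.
  leading term x: no divisor's leading term divides it; move -13/6x to the remainder.
  leading term y^2: no divisor's leading term divides it; move y^2 to the remainder.
  leading term y: no divisor's leading term divides it; move -2/3y to the remainder.
  leading term 1: no divisor's leading term divides it; move -13/6 to the remainder.
  remainder -13/6x + y^2 - 2/3y - 13/6 ≠ 0; add h_3 = -13/6x + y^2 - 2/3y - 13/6 to the basis.

S(f_1,h_3): lcm = xy. S = -2x + 6/13y^3 - 4/13y^2 - y - 2.
  leading term x: subtract (12/13)·h_3 from -2x + 6/13y^3 - 4/13y^2 - y - 2 → 6/13y^3 - 16/13y^2 - 5/13y
  leading term y^3: no divisor's leading term divides it; move 6/13y^3 to the remainder.
  leading term y^2: no divisor's leading term divides it; move -16/13y^2 to the remainder.
  leading term y: no divisor's leading term divides it; move -5/13y to the remainder.
  remainder 6/13y^3 - 16/13y^2 - 5/13y ≠ 0; add h_4 = 6/13y^3 - 16/13y^2 - 5/13y to the basis.

The other S-polynomials (S(f_2,h_3), S(f_1,h_4), S(f_2,h_4), S(h_3,h_4)) all reduce to 0 modulo the current basis, so we have a Gröbner basis.
Inter-reduce: drop elements whose leading term is divisible by another's, tail-reduce, and make monic.
Reduced Gröbner basis: {x - 6/13y^2 + 4/13y + 1, y^3 - 8/3y^2 - 5/6y}.
Label its elements g_1 = x - 6/13y^2 + 4/13y + 1, g_2 = y^3 - 8/3y^2 - 5/6y.

Reduce p = -11xy + 1/4x + 261/26y^2 - 87/13y + 1/4 modulo G:
  leading term xy: subtract (-11y)·g_1 from -11xy + 1/4x + 261/26y^2 - 87/13y + 1/4 → 1/4x - 66/13y^3 + 349/26y^2 + 56/13y + 1/4
  leading term x: subtract (1/4)·g_1 from 1/4x - 66/13y^3 + 349/26y^2 + 56/13y + 1/4 → -66/13y^3 + 176/13y^2 + 55/13y
  leading term y^3: subtract (-66/13)·g_2 from -66/13y^3 + 176/13y^2 + 55/13y → 0
  normal form = 0.
Since the normal form is 0, p ∈ I.

-11xy + 1/4x + 261/26y^2 - 87/13y + 1/4 lies in I (it reduces to 0).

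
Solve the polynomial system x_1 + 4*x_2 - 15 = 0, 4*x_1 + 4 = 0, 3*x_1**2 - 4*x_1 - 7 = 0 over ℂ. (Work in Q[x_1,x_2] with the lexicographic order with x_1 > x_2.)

{(-1, 4)}

Compute a lex Gröbner basis by Buchberger's algorithm.
f_1 = x_1 + 4*x_2 - 15, LT = x_1.
f_2 = 4*x_1 + 4, LT = x_1.
f_3 = 3*x_1**2 - 4*x_1 - 7, LT = x_1**2.

S(f_1,f_2): lcm = x_1. S = 4*x_2 - 16.
  reduce S modulo (f_1, f_2, f_3):
  remainder 4*x_2 - 16 ≠ 0; add h_4 = 4*x_2 - 16 to the basis.

The other S-polynomials (S(f_1,f_3), S(f_2,f_3), S(f_1,h_4), S(f_2,h_4), S(f_3,h_4)) all reduce to 0 modulo the current basis, so we have a Gröbner basis.
Inter-reduce: drop elements whose leading term is divisible by another's, tail-reduce, and make monic.
Reduced Gröbner basis: {x_1 + 1, x_2 - 4}.

Since the basis is lex-ordered, x_2 - 4 is univariate in x_2. Its roots are {4}. Back-substituting each root into the other basis elements fixes the other coordinates.
  x_2 = 4: the earlier basis element becomes x_1 + 1 = 0, giving x_1 = -1 — point (-1, 4).
Zero-dimensionality of the ideal guarantees finitely many solutions over ℂ.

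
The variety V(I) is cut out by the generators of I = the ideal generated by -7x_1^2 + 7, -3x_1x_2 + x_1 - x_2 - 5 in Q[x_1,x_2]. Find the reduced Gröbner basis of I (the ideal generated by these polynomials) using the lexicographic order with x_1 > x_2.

G = {x_1 + 1/2x_2 - 1/2, x_2^2 - 2x_2 - 3}

f_1 = -7x_1^2 + 7, LT = x_1^2.
f_2 = -3x_1x_2 + x_1 - x_2 - 5, LT = x_1x_2.

S(f_1,f_2): lcm = x_1^2x_2. S = 1/3x_1^2 - 1/3x_1x_2 - 5/3x_1 - x_2.
  leading term x_1^2: subtract (-1/21)·f_1 from 1/3x_1^2 - 1/3x_1x_2 - 5/3x_1 - x_2 → -1/3x_1x_2 - 5/3x_1 - x_2 + 1/3
  leading term x_1x_2: subtract (1/9)·f_2 from -1/3x_1x_2 - 5/3x_1 - x_2 + 1/3 → -16/9x_1 - 8/9x_2 + 8/9
  leading term x_1: no divisor's leading term divides it; move -16/9x_1 to the remainder.
  leading term x_2: no divisor's leading term divides it; move -8/9x_2 to the remainder.
  leading term 1: no divisor's leading term divides it; move 8/9 to the remainder.
  remainder -16/9x_1 - 8/9x_2 + 8/9 ≠ 0; add g_3 = -16/9x_1 - 8/9x_2 + 8/9 to the basis.

S(f_2,g_3): lcm = x_1x_2. S = -1/3x_1 - 1/2x_2^2 + 5/6x_2 + 5/3.
  leading term x_1: subtract (3/16)·g_3 from -1/3x_1 - 1/2x_2^2 + 5/6x_2 + 5/3 → -1/2x_2^2 + x_2 + 3/2
  leading term x_2^2: no divisor's leading term divides it; move -1/2x_2^2 to the remainder.
  leading term x_2: no divisor's leading term divides it; move x_2 to the remainder.
  leading term 1: no divisor's leading term divides it; move 3/2 to the remainder.
  remainder -1/2x_2^2 + x_2 + 3/2 ≠ 0; add g_4 = -1/2x_2^2 + x_2 + 3/2 to the basis.

The other S-polynomials (S(f_1,g_3), S(f_1,g_4), S(f_2,g_4), S(g_3,g_4)) all reduce to 0 modulo the current basis, so we have a Gröbner basis.
Inter-reduce: drop elements whose leading term is divisible by another's, tail-reduce, and make monic.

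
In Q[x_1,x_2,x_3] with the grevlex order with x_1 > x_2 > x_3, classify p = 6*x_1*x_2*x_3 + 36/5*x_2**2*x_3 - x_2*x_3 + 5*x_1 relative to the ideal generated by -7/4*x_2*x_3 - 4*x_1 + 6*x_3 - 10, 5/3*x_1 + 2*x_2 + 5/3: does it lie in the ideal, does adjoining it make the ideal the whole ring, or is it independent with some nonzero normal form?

6*x_1*x_2*x_3 + 36/5*x_2**2*x_3 - x_2*x_3 + 5*x_1 is independent of I; its normal form modulo I is -126/5*x_2 - 24*x_3 + 19.

First compute the reduced Gröbner basis of I by Buchberger's algorithm.
f_1 = -7/4*x_2*x_3 - 4*x_1 + 6*x_3 - 10, LT = x_2*x_3.
f_2 = 5/3*x_1 + 2*x_2 + 5/3, LT = x_1.

S(f_1,f_2): leading monomials are coprime, so the S-polynomial reduces to 0 (Buchberger's first criterion).
Every S-polynomial of the final basis reduces to 0, so we have a Gröbner basis.
Inter-reduce: drop elements whose leading term is divisible by another's, tail-reduce, and make monic.
Reduced Gröbner basis: {x_2*x_3 - 96/35*x_2 - 24/7*x_3 + 24/7, x_1 + 6/5*x_2 + 1}.
Label its elements g_1 = x_2*x_3 - 96/35*x_2 - 24/7*x_3 + 24/7, g_2 = x_1 + 6/5*x_2 + 1.

Reduce p = 6*x_1*x_2*x_3 + 36/5*x_2**2*x_3 - x_2*x_3 + 5*x_1 modulo G:
  leading term x_1*x_2*x_3: subtract (6*x_1)·g_1 from 6*x_1*x_2*x_3 + 36/5*x_2**2*x_3 - x_2*x_3 + 5*x_1 → 36/5*x_2**2*x_3 + 576/35*x_1*x_2 + 144/7*x_1*x_3 - x_2*x_3 - 109/7*x_1
  leading term x_2**2*x_3: subtract (36/5*x_2)·g_1 from 36/5*x_2**2*x_3 + 576/35*x_1*x_2 + 144/7*x_1*x_3 - x_2*x_3 - 109/7*x_1 → 576/35*x_1*x_2 + 3456/175*x_2**2 + 144/7*x_1*x_3 + 829/35*x_2*x_3 - 109/7*x_1 - 864/35*x_2
  leading term x_1*x_2: subtract (576/35*x_2)·g_2 from 576/35*x_1*x_2 + 3456/175*x_2**2 + 144/7*x_1*x_3 + 829/35*x_2*x_3 - 109/7*x_1 - 864/35*x_2 → 144/7*x_1*x_3 + 829/35*x_2*x_3 - 109/7*x_1 - 288/7*x_2
  leading term x_1*x_3: subtract (144/7*x_3)·g_2 from 144/7*x_1*x_3 + 829/35*x_2*x_3 - 109/7*x_1 - 288/7*x_2 → -x_2*x_3 - 109/7*x_1 - 288/7*x_2 - 144/7*x_3
  leading term x_2*x_3: subtract (-1)·g_1 from -x_2*x_3 - 109/7*x_1 - 288/7*x_2 - 144/7*x_3 → -109/7*x_1 - 1536/35*x_2 - 24*x_3 + 24/7
  leading term x_1: subtract (-109/7)·g_2 from -109/7*x_1 - 1536/35*x_2 - 24*x_3 + 24/7 → -126/5*x_2 - 24*x_3 + 19
  leading term x_2: no divisor's leading term divides it; move -126/5*x_2 to the remainder.
  leading term x_3: no divisor's leading term divides it; move -24*x_3 to the remainder.
  leading term 1: no divisor's leading term divides it; move 19 to the remainder.
  normal form = -126/5*x_2 - 24*x_3 + 19.
The normal form is nonzero, so p ∉ I. Since p minus its normal form lies in I, I + (p) = I + (r) where r = -126/5*x_2 - 24*x_3 + 19; decide whether this ideal is the whole ring.
Run Buchberger on G together with r (pairs among the g_i already reduce to 0 since G is a Gröbner basis):
g_1 = x_2*x_3 - 96/35*x_2 - 24/7*x_3 + 24/7, LT = x_2*x_3.
g_2 = x_1 + 6/5*x_2 + 1, LT = x_1.
r = -126/5*x_2 - 24*x_3 + 19, LT = x_2.

S(g_1,g_2): leading monomials are coprime, so the S-polynomial reduces to 0 (Buchberger's first criterion).
S(g_1,r): lcm = x_2*x_3. S = -20/21*x_3**2 - 96/35*x_2 - 337/126*x_3 + 24/7.
  leading term x_3**2: no divisor's leading term divides it; move -20/21*x_3**2 to the remainder.
  leading term x_2: subtract (16/147)·r from -96/35*x_2 - 337/126*x_3 + 24/7 → -55/882*x_3 + 200/147
  leading term x_3: no divisor's leading term divides it; move -55/882*x_3 to the remainder.
  leading term 1: no divisor's leading term divides it; move 200/147 to the remainder.
  remainder -20/21*x_3**2 - 55/882*x_3 + 200/147 ≠ 0; add m_4 = -20/21*x_3**2 - 55/882*x_3 + 200/147 to the basis.

S(g_2,r): leading monomials are coprime, so the S-polynomial reduces to 0 (Buchberger's first criterion).
S(g_1,m_4): lcm = x_2*x_3**2. S = -337/120*x_2*x_3 - 24/7*x_3**2 + 10/7*x_2 + 24/7*x_3.
  leading term x_2*x_3: subtract (-337/120)·g_1 from -337/120*x_2*x_3 - 24/7*x_3**2 + 10/7*x_2 + 24/7*x_3 → -24/7*x_3**2 - 1098/175*x_2 - 31/5*x_3 + 337/35
  leading term x_3**2: subtract (18/5)·m_4 from -24/7*x_3**2 - 1098/175*x_2 - 31/5*x_3 + 337/35 → -1098/175*x_2 - 1464/245*x_3 + 1159/245
  leading term x_2: subtract (61/245)·r from -1098/175*x_2 - 1464/245*x_3 + 1159/245 → 0
  remainder 0.

S(g_2,m_4): leading monomials are coprime, so the S-polynomial reduces to 0 (Buchberger's first criterion).
S(r,m_4): leading monomials are coprime, so the S-polynomial reduces to 0 (Buchberger's first criterion).
Every S-polynomial of the final basis reduces to 0, so we have a Gröbner basis.
Inter-reduce: drop elements whose leading term is divisible by another's, tail-reduce, and make monic.
Reduced Gröbner basis: {x_3**2 + 11/168*x_3 - 10/7, x_1 - 8/7*x_3 + 40/21, x_2 + 20/21*x_3 - 95/126}.
The reduced Gröbner basis of I + (p) is {x_3**2 + 11/168*x_3 - 10/7, x_1 - 8/7*x_3 + 40/21, x_2 + 20/21*x_3 - 95/126} ≠ {1}, a proper ideal, so the enlarged system stays consistent: p is independent of I, with normal form -126/5*x_2 - 24*x_3 + 19.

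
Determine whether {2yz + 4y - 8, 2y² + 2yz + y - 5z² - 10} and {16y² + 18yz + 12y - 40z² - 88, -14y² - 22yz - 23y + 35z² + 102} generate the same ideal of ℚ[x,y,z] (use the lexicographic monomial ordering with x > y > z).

Two ideals are equal iff their reduced Gröbner bases coincide (the reduced basis is unique for a fixed ordering).
Buchberger on the first generating set:
f_1 = 2yz + 4y - 8, LT = yz.
f_2 = 2y² + 2yz + y - 5z² - 10, LT = y².

S(f_1,f_2): lcm = y²z. S = 2y² - yz² - ½yz - 4y + 5/2z³ + 5z.
  leading term y²: subtract (1)·f_2 from 2y² - yz² - ½yz - 4y + 5/2z³ + 5z → -yz² - 5/2yz - 5y + 5/2z³ + 5z² + 5z + 10
  leading term yz²: subtract (-½z)·f_1 from -yz² - 5/2yz - 5y + 5/2z³ + 5z² + 5z + 10 → -½yz - 5y + 5/2z³ + 5z² + z + 10
  leading term yz: subtract (-¼)·f_1 from -½yz - 5y + 5/2z³ + 5z² + z + 10 → -4y + 5/2z³ + 5z² + z + 8
  leading term y: no divisor's leading term divides it; move -4y to the remainder.
  leading term z³: no divisor's leading term divides it; move 5/2z³ to the remainder.
  leading term z²: no divisor's leading term divides it; move 5z² to the remainder.
  leading term z: no divisor's leading term divides it; move z to the remainder.
  leading term 1: no divisor's leading term divides it; move 8 to the remainder.
  remainder -4y + 5/2z³ + 5z² + z + 8 ≠ 0; add g_3 = -4y + 5/2z³ + 5z² + z + 8 to the basis.

S(f_1,g_3): lcm = yz. S = 2y + ⅝z⁴ + 5/4z³ + ¼z² + 2z - 4.
  leading term y: subtract (-½)·g_3 from 2y + ⅝z⁴ + 5/4z³ + ¼z² + 2z - 4 → ⅝z⁴ + 5/2z³ + 11/4z² + 5/2z
  leading term z⁴: no divisor's leading term divides it; move ⅝z⁴ to the remainder.
  leading term z³: no divisor's leading term divides it; move 5/2z³ to the remainder.
  leading term z²: no divisor's leading term divides it; move 11/4z² to the remainder.
  leading term z: no divisor's leading term divides it; move 5/2z to the remainder.
  remainder ⅝z⁴ + 5/2z³ + 11/4z² + 5/2z ≠ 0; add g_4 = ⅝z⁴ + 5/2z³ + 11/4z² + 5/2z to the basis.

The other S-polynomials (S(f_2,g_3), S(f_1,g_4), S(f_2,g_4), S(g_3,g_4)) all reduce to 0 modulo the current basis, so we have a Gröbner basis.
Inter-reduce: drop elements whose leading term is divisible by another's, tail-reduce, and make monic.
Reduced Gröbner basis: {y - ⅝z³ - 5/4z² - ¼z - 2, z⁴ + 4z³ + 22/5z² + 4z}.

Buchberger on the second generating set:
h_1 = 16y² + 18yz + 12y - 40z² - 88, LT = y².
h_2 = -14y² - 22yz - 23y + 35z² + 102, LT = y².

S(h_1,h_2): lcm = y². S = -25/56yz - 25/28y + 25/14.
  leading term yz: no divisor's leading term divides it; move -25/56yz to the remainder.
  leading term y: no divisor's leading term divides it; move -25/28y to the remainder.
  leading term 1: no divisor's leading term divides it; move 25/14 to the remainder.
  remainder -25/56yz - 25/28y + 25/14 ≠ 0; add k_3 = -25/56yz - 25/28y + 25/14 to the basis.

S(h_1,k_3): lcm = y²z. S = -2y² + 9/8yz² + ¾yz + 4y - 5/2z³ - 11/2z.
  leading term y²: subtract (-⅛)·h_1 from -2y² + 9/8yz² + ¾yz + 4y - 5/2z³ - 11/2z → 9/8yz² + 3yz + 11/2y - 5/2z³ - 5z² - 11/2z - 11
  leading term yz²: subtract (-63/25z)·k_3 from 9/8yz² + 3yz + 11/2y - 5/2z³ - 5z² - 11/2z - 11 → ¾yz + 11/2y - 5/2z³ - 5z² - z - 11
  leading term yz: subtract (-42/25)·k_3 from ¾yz + 11/2y - 5/2z³ - 5z² - z - 11 → 4y - 5/2z³ - 5z² - z - 8
  leading term y: no divisor's leading term divides it; move 4y to the remainder.
  leading term z³: no divisor's leading term divides it; move -5/2z³ to the remainder.
  leading term z²: no divisor's leading term divides it; move -5z² to the remainder.
  leading term z: no divisor's leading term divides it; move -z to the remainder.
  leading term 1: no divisor's leading term divides it; move -8 to the remainder.
  remainder 4y - 5/2z³ - 5z² - z - 8 ≠ 0; add k_4 = 4y - 5/2z³ - 5z² - z - 8 to the basis.

S(k_3,k_4): lcm = yz. S = 2y + ⅝z⁴ + 5/4z³ + ¼z² + 2z - 4.
  leading term y: subtract (½)·k_4 from 2y + ⅝z⁴ + 5/4z³ + ¼z² + 2z - 4 → ⅝z⁴ + 5/2z³ + 11/4z² + 5/2z
  leading term z⁴: no divisor's leading term divides it; move ⅝z⁴ to the remainder.
  leading term z³: no divisor's leading term divides it; move 5/2z³ to the remainder.
  leading term z²: no divisor's leading term divides it; move 11/4z² to the remainder.
  leading term z: no divisor's leading term divides it; move 5/2z to the remainder.
  remainder ⅝z⁴ + 5/2z³ + 11/4z² + 5/2z ≠ 0; add k_5 = ⅝z⁴ + 5/2z³ + 11/4z² + 5/2z to the basis.

The other S-polynomials (S(h_2,k_3), S(h_1,k_4), S(h_2,k_4), S(h_1,k_5), S(h_2,k_5), S(k_3,k_5), S(k_4,k_5)) all reduce to 0 modulo the current basis, so we have a Gröbner basis.
Inter-reduce: drop elements whose leading term is divisible by another's, tail-reduce, and make monic.
Reduced Gröbner basis: {y - ⅝z³ - 5/4z² - ¼z - 2, z⁴ + 4z³ + 22/5z² + 4z}.

The two bases agree; hence the ideals are identical.
The choice of monomial ordering does not affect the verdict — as long as both bases are computed under the same ordering, their equality decides ideal equality.

Yes, the ideals are equal.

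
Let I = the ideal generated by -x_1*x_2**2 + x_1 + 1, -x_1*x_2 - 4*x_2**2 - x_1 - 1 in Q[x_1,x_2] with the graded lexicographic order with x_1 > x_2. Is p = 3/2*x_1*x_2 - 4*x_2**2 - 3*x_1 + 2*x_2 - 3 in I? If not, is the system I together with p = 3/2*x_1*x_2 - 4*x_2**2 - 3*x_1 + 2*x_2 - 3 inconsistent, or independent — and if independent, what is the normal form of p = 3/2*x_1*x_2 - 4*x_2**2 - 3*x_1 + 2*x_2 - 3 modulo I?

3/2*x_1*x_2 - 4*x_2**2 - 3*x_1 + 2*x_2 - 3 lies in I (it reduces to 0).

First compute the reduced Gröbner basis of I by Buchberger's algorithm.
f_1 = -x_1*x_2**2 + x_1 + 1, LT = x_1*x_2**2.
f_2 = -x_1*x_2 - 4*x_2**2 - x_1 - 1, LT = x_1*x_2.

S(f_1,f_2): lcm = x_1*x_2**2. S = -4*x_2**3 - x_1*x_2 - x_1 - x_2 - 1.
  leading term x_2**3: no divisor's leading term divides it; move -4*x_2**3 to the remainder.
  leading term x_1*x_2: subtract (1)·f_2 from -x_1*x_2 - x_1 - x_2 - 1 → 4*x_2**2 - x_2
  leading term x_2**2: no divisor's leading term divides it; move 4*x_2**2 to the remainder.
  leading term x_2: no divisor's leading term divides it; move -x_2 to the remainder.
  remainder -4*x_2**3 + 4*x_2**2 - x_2 ≠ 0; add h_3 = -4*x_2**3 + 4*x_2**2 - x_2 to the basis.

S(f_1,h_3): lcm = x_1*x_2**3. S = x_1*x_2**2 - 5/4*x_1*x_2 - x_2.
  leading term x_1*x_2**2: subtract (-1)·f_1 from x_1*x_2**2 - 5/4*x_1*x_2 - x_2 → -5/4*x_1*x_2 + x_1 - x_2 + 1
  leading term x_1*x_2: subtract (5/4)·f_2 from -5/4*x_1*x_2 + x_1 - x_2 + 1 → 5*x_2**2 + 9/4*x_1 - x_2 + 9/4
  leading term x_2**2: no divisor's leading term divides it; move 5*x_2**2 to the remainder.
  leading term x_1: no divisor's leading term divides it; move 9/4*x_1 to the remainder.
  leading term x_2: no divisor's leading term divides it; move -x_2 to the remainder.
  leading term 1: no divisor's leading term divides it; move 9/4 to the remainder.
  remainder 5*x_2**2 + 9/4*x_1 - x_2 + 9/4 ≠ 0; add h_4 = 5*x_2**2 + 9/4*x_1 - x_2 + 9/4 to the basis.

S(f_1,h_4): lcm = x_1*x_2**2. S = -9/20*x_1**2 + 1/5*x_1*x_2 - 29/20*x_1 - 1.
  leading term x_1**2: no divisor's leading term divides it; move -9/20*x_1**2 to the remainder.
  leading term x_1*x_2: subtract (-1/5)·f_2 from 1/5*x_1*x_2 - 29/20*x_1 - 1 → -4/5*x_2**2 - 33/20*x_1 - 6/5
  leading term x_2**2: subtract (-4/25)·h_4 from -4/5*x_2**2 - 33/20*x_1 - 6/5 → -129/100*x_1 - 4/25*x_2 - 21/25
  leading term x_1: no divisor's leading term divides it; move -129/100*x_1 to the remainder.
  leading term x_2: no divisor's leading term divides it; move -4/25*x_2 to the remainder.
  leading term 1: no divisor's leading term divides it; move -21/25 to the remainder.
  remainder -9/20*x_1**2 - 129/100*x_1 - 4/25*x_2 - 21/25 ≠ 0; add h_5 = -9/20*x_1**2 - 129/100*x_1 - 4/25*x_2 - 21/25 to the basis.

The other S-polynomials (S(f_2,h_3), S(f_2,h_4), S(h_3,h_4), S(f_1,h_5), S(f_2,h_5), S(h_3,h_5), S(h_4,h_5)) all reduce to 0 modulo the current basis, so we have a Gröbner basis.
Inter-reduce: drop elements whose leading term is divisible by another's, tail-reduce, and make monic.
Reduced Gröbner basis: {x_1**2 + 43/15*x_1 + 16/45*x_2 + 28/15, x_1*x_2 - 4/5*x_1 + 4/5*x_2 - 4/5, x_2**2 + 9/20*x_1 - 1/5*x_2 + 9/20}.
Label its elements g_1 = x_1**2 + 43/15*x_1 + 16/45*x_2 + 28/15, g_2 = x_1*x_2 - 4/5*x_1 + 4/5*x_2 - 4/5, g_3 = x_2**2 + 9/20*x_1 - 1/5*x_2 + 9/20.

Reduce p = 3/2*x_1*x_2 - 4*x_2**2 - 3*x_1 + 2*x_2 - 3 modulo G:
  leading term x_1*x_2: subtract (3/2)·g_2 from 3/2*x_1*x_2 - 4*x_2**2 - 3*x_1 + 2*x_2 - 3 → -4*x_2**2 - 9/5*x_1 + 4/5*x_2 - 9/5
  leading term x_2**2: subtract (-4)·g_3 from -4*x_2**2 - 9/5*x_1 + 4/5*x_2 - 9/5 → 0
  normal form = 0.
Since the normal form is 0, p ∈ I.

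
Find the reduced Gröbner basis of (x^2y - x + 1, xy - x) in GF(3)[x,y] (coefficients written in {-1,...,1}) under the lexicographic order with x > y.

f_1 = x^2y - x + 1, LT = x^2y.
f_2 = xy - x, LT = xy.

S(f_1,f_2): lcm = x^2y. S = x^2 - x + 1.
  leading term x^2: no divisor's leading term divides it; move x^2 to the remainder.
  leading term x: no divisor's leading term divides it; move -x to the remainder.
  leading term 1: no divisor's leading term divides it; move 1 to the remainder.
  remainder x^2 - x + 1 ≠ 0; add g_3 = x^2 - x + 1 to the basis.

S(f_1,g_3): lcm = x^2y. S = xy - x - y + 1.
  leading term xy: subtract (1)·f_2 from xy - x - y + 1 → -y + 1
  leading term y: no divisor's leading term divides it; move -y to the remainder.
  leading term 1: no divisor's leading term divides it; move 1 to the remainder.
  remainder -y + 1 ≠ 0; add g_4 = -y + 1 to the basis.

The other S-polynomials (S(f_2,g_3), S(f_1,g_4), S(f_2,g_4), S(g_3,g_4)) all reduce to 0 modulo the current basis, so we have a Gröbner basis.
Inter-reduce: drop elements whose leading term is divisible by another's, tail-reduce, and make monic.

G = {x^2 - x + 1, y - 1}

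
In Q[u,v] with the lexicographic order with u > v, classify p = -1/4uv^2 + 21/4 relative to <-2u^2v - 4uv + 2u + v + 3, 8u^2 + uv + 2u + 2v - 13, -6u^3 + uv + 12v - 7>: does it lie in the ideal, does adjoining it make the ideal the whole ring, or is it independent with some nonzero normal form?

Adjoining -1/4uv^2 + 21/4 makes the ideal the whole ring: the system is inconsistent.

First compute the reduced Gröbner basis of I by Buchberger's algorithm.
f_1 = -2u^2v - 4uv + 2u + v + 3, LT = u^2v.
f_2 = 8u^2 + uv + 2u + 2v - 13, LT = u^2.
f_3 = -6u^3 + uv + 12v - 7, LT = u^3.

S(f_1,f_2): lcm = u^2v. S = -1/8uv^2 + 7/4uv - u - 1/4v^2 + 9/8v - 3/2.
  leading term uv^2: no divisor's leading term divides it; move -1/8uv^2 to the remainder.
  leading term uv: no divisor's leading term divides it; move 7/4uv to the remainder.
  leading term u: no divisor's leading term divides it; move -u to the remainder.
  leading term v^2: no divisor's leading term divides it; move -1/4v^2 to the remainder.
  leading term v: no divisor's leading term divides it; move 9/8v to the remainder.
  leading term 1: no divisor's leading term divides it; move -3/2 to the remainder.
  remainder -1/8uv^2 + 7/4uv - u - 1/4v^2 + 9/8v - 3/2 ≠ 0; add h_4 = -1/8uv^2 + 7/4uv - u - 1/4v^2 + 9/8v - 3/2 to the basis.

S(f_1,f_3): lcm = u^3v. S = 2u^2v - u^2 + 1/6uv^2 - 1/2uv - 3/2u + 2v^2 - 7/6v.
  leading term u^2v: subtract (-1)·f_1 from 2u^2v - u^2 + 1/6uv^2 - 1/2uv - 3/2u + 2v^2 - 7/6v → -u^2 + 1/6uv^2 - 9/2uv + 1/2u + 2v^2 - 1/6v + 3
  leading term u^2: subtract (-1/8)·f_2 from -u^2 + 1/6uv^2 - 9/2uv + 1/2u + 2v^2 - 1/6v + 3 → 1/6uv^2 - 35/8uv + 3/4u + 2v^2 + 1/12v + 11/8
  leading term uv^2: subtract (-4/3)·h_4 from 1/6uv^2 - 35/8uv + 3/4u + 2v^2 + 1/12v + 11/8 → -49/24uv - 7/12u + 5/3v^2 + 19/12v - 5/8
  leading term uv: no divisor's leading term divides it; move -49/24uv to the remainder.
  leading term u: no divisor's leading term divides it; move -7/12u to the remainder.
  leading term v^2: no divisor's leading term divides it; move 5/3v^2 to the remainder.
  leading term v: no divisor's leading term divides it; move 19/12v to the remainder.
  leading term 1: no divisor's leading term divides it; move -5/8 to the remainder.
  remainder -49/24uv - 7/12u + 5/3v^2 + 19/12v - 5/8 ≠ 0; add h_5 = -49/24uv - 7/12u + 5/3v^2 + 19/12v - 5/8 to the basis.

S(f_2,f_3): lcm = u^3. S = 1/8u^2v + 1/4u^2 + 5/12uv - 13/8u + 2v - 7/6.
  leading term u^2v: subtract (-1/16)·f_1 from 1/8u^2v + 1/4u^2 + 5/12uv - 13/8u + 2v - 7/6 → 1/4u^2 + 1/6uv - 3/2u + 33/16v - 47/48
  leading term u^2: subtract (1/32)·f_2 from 1/4u^2 + 1/6uv - 3/2u + 33/16v - 47/48 → 13/96uv - 25/16u + 2v - 55/96
  leading term uv: subtract (-13/196)·h_5 from 13/96uv - 25/16u + 2v - 55/96 → -269/168u + 65/588v^2 + 4951/2352v - 1445/2352
  leading term u: no divisor's leading term divides it; move -269/168u to the remainder.
  leading term v^2: no divisor's leading term divides it; move 65/588v^2 to the remainder.
  leading term v: no divisor's leading term divides it; move 4951/2352v to the remainder.
  leading term 1: no divisor's leading term divides it; move -1445/2352 to the remainder.
  remainder -269/168u + 65/588v^2 + 4951/2352v - 1445/2352 ≠ 0; add h_6 = -269/168u + 65/588v^2 + 4951/2352v - 1445/2352 to the basis.

S(f_1,h_4): lcm = u^2v^2. S = 14u^2v - 8u^2 + 8uv - 12u - 1/2v^2 - 3/2v.
  leading term u^2v: subtract (-7)·f_1 from 14u^2v - 8u^2 + 8uv - 12u - 1/2v^2 - 3/2v → -8u^2 - 20uv + 2u - 1/2v^2 + 11/2v + 21
  leading term u^2: subtract (-1)·f_2 from -8u^2 - 20uv + 2u - 1/2v^2 + 11/2v + 21 → -19uv + 4u - 1/2v^2 + 15/2v + 8
  leading term uv: subtract (456/49)·h_5 from -19uv + 4u - 1/2v^2 + 15/2v + 8 → 66/7u - 1569/98v^2 - 709/98v + 677/49
  leading term u: subtract (-1584/269)·h_6 from 66/7u - 1569/98v^2 - 709/98v + 677/49 → -57843/3766v^2 + 19435/3766v + 19204/1883
  leading term v^2: no divisor's leading term divides it; move -57843/3766v^2 to the remainder.
  leading term v: no divisor's leading term divides it; move 19435/3766v to the remainder.
  leading term 1: no divisor's leading term divides it; move 19204/1883 to the remainder.
  remainder -57843/3766v^2 + 19435/3766v + 19204/1883 ≠ 0; add h_7 = -57843/3766v^2 + 19435/3766v + 19204/1883 to the basis.

S(f_3,h_4): lcm = u^3v^2. S = 14u^3v - 8u^3 - 2u^2v^2 + 9u^2v - 12u^2 - 1/6uv^3 - 2v^3 + 7/6v^2.
  leading term u^3v: subtract (-7u)·f_1 from 14u^3v - 8u^3 - 2u^2v^2 + 9u^2v - 12u^2 - 1/6uv^3 - 2v^3 + 7/6v^2 → -8u^3 - 2u^2v^2 - 19u^2v + 2u^2 - 1/6uv^3 + 7uv + 21u - 2v^3 + 7/6v^2
  leading term u^3: subtract (-u)·f_2 from -8u^3 - 2u^2v^2 - 19u^2v + 2u^2 - 1/6uv^3 + 7uv + 21u - 2v^3 + 7/6v^2 → -2u^2v^2 - 18u^2v + 4u^2 - 1/6uv^3 + 9uv + 8u - 2v^3 + 7/6v^2
  leading term u^2v^2: subtract (v)·f_1 from -2u^2v^2 - 18u^2v + 4u^2 - 1/6uv^3 + 9uv + 8u - 2v^3 + 7/6v^2 → -18u^2v + 4u^2 - 1/6uv^3 + 4uv^2 + 7uv + 8u - 2v^3 + 1/6v^2 - 3v
  leading term u^2v: subtract (9)·f_1 from -18u^2v + 4u^2 - 1/6uv^3 + 4uv^2 + 7uv + 8u - 2v^3 + 1/6v^2 - 3v → 4u^2 - 1/6uv^3 + 4uv^2 + 43uv - 10u - 2v^3 + 1/6v^2 - 12v - 27
  leading term u^2: subtract (1/2)·f_2 from 4u^2 - 1/6uv^3 + 4uv^2 + 43uv - 10u - 2v^3 + 1/6v^2 - 12v - 27 → -1/6uv^3 + 4uv^2 + 85/2uv - 11u - 2v^3 + 1/6v^2 - 13v - 41/2
  leading term uv^3: subtract (4/3v)·h_4 from -1/6uv^3 + 4uv^2 + 85/2uv - 11u - 2v^3 + 1/6v^2 - 13v - 41/2 → 5/3uv^2 + 263/6uv - 11u - 5/3v^3 - 4/3v^2 - 11v - 41/2
  leading term uv^2: subtract (-40/3)·h_4 from 5/3uv^2 + 263/6uv - 11u - 5/3v^3 - 4/3v^2 - 11v - 41/2 → 403/6uv - 73/3u - 5/3v^3 - 14/3v^2 + 4v - 81/2
  leading term uv: subtract (-1612/49)·h_5 from 403/6uv - 73/3u - 5/3v^3 - 14/3v^2 + 4v - 81/2 → -914/21u - 5/3v^3 + 2458/49v^2 + 8245/147v - 2992/49
  leading term u: subtract (7312/269)·h_6 from -914/21u - 5/3v^3 + 2458/49v^2 + 8245/147v - 2992/49 → -5/3v^3 + 266398/5649v^2 - 6386/5649v - 250597/5649
  leading term v^3: subtract (18830/173529v)·h_7 from -5/3v^3 + 266398/5649v^2 - 6386/5649v - 250597/5649 → 15226278989/326755107v^2 - 730996718/326755107v - 250597/5649
  leading term v^2: subtract (-30452557978/10037437947)·h_7 from 15226278989/326755107v^2 - 730996718/326755107v - 250597/5649 → 134699781727/10037437947v - 134699781727/10037437947
  leading term v: no divisor's leading term divides it; move 134699781727/10037437947v to the remainder.
  leading term 1: no divisor's leading term divides it; move -134699781727/10037437947 to the remainder.
  remainder 134699781727/10037437947v - 134699781727/10037437947 ≠ 0; add h_8 = 134699781727/10037437947v - 134699781727/10037437947 to the basis.

The other S-polynomials (S(f_2,h_4), S(f_1,h_5), S(f_2,h_5), S(f_3,h_5), S(h_4,h_5), S(f_1,h_6), S(f_2,h_6), S(f_3,h_6), S(h_4,h_6), S(h_5,h_6), S(f_1,h_7), S(f_2,h_7), S(f_3,h_7), S(h_4,h_7), S(h_5,h_7), S(h_6,h_7), S(f_1,h_8), S(f_2,h_8), S(f_3,h_8), S(h_4,h_8), S(h_5,h_8), S(h_6,h_8), S(h_7,h_8)) all reduce to 0 modulo the current basis, so we have a Gröbner basis.
Inter-reduce: drop elements whose leading term is divisible by another's, tail-reduce, and make monic.
Reduced Gröbner basis: {u - 1, v - 1}.
Label its elements g_1 = u - 1, g_2 = v - 1.

Reduce p = -1/4uv^2 + 21/4 modulo G:
  leading term uv^2: subtract (-1/4v^2)·g_1 from -1/4uv^2 + 21/4 → -1/4v^2 + 21/4
  leading term v^2: subtract (-1/4v)·g_2 from -1/4v^2 + 21/4 → -1/4v + 21/4
  leading term v: subtract (-1/4)·g_2 from -1/4v + 21/4 → 5
  leading term 1: no divisor's leading term divides it; move 5 to the remainder.
  normal form = 5.
The normal form is nonzero, so p ∉ I. Since p minus its normal form lies in I, I + (p) = I + (r) where r = 5; decide whether this ideal is the whole ring.
Here r = 5 is a nonzero constant, hence a unit: 1 ∈ I + (p), the Gröbner basis of I + (p) is {1}, and the enlarged system has no common solution — adjoining p is inconsistent.

The remainder on division by a Gröbner basis is unique — it is the normal form.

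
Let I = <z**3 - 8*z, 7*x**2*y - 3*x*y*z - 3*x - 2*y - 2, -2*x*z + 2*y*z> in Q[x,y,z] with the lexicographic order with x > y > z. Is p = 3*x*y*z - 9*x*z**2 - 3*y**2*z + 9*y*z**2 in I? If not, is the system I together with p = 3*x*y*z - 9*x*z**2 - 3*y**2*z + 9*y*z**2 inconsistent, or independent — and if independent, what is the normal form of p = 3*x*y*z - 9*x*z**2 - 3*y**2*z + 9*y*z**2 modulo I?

First compute the reduced Gröbner basis of I by Buchberger's algorithm.
f_1 = z**3 - 8*z, LT = z**3.
f_2 = 7*x**2*y - 3*x*y*z - 3*x - 2*y - 2, LT = x**2*y.
f_3 = -2*x*z + 2*y*z, LT = x*z.

S(f_2,f_3): lcm = x**2*y*z. S = x*y**2*z - 3/7*x*y*z**2 - 3/7*x*z - 2/7*y*z - 2/7*z.
  reduce S modulo (f_1, f_2, f_3):
  remainder y**3*z - 3/7*y**2*z**2 - 5/7*y*z - 2/7*z ≠ 0; add h_4 = y**3*z - 3/7*y**2*z**2 - 5/7*y*z - 2/7*z to the basis.

The other S-polynomials (S(f_1,f_2), S(f_1,f_3), S(f_1,h_4), S(f_2,h_4), S(f_3,h_4)) all reduce to 0 modulo the current basis, so we have a Gröbner basis.
Inter-reduce: drop elements whose leading term is divisible by another's, tail-reduce, and make monic.
Reduced Gröbner basis: {x**2*y - 3/7*x - 3/7*y**2*z - 2/7*y - 2/7, x*z - y*z, y**3*z - 3/7*y**2*z**2 - 5/7*y*z - 2/7*z, z**3 - 8*z}.
Label its elements g_1 = x**2*y - 3/7*x - 3/7*y**2*z - 2/7*y - 2/7, g_2 = x*z - y*z, g_3 = y**3*z - 3/7*y**2*z**2 - 5/7*y*z - 2/7*z, g_4 = z**3 - 8*z.

Reduce p = 3*x*y*z - 9*x*z**2 - 3*y**2*z + 9*y*z**2 modulo G:
  leading term x*y*z: subtract (3*y)·g_2 from 3*x*y*z - 9*x*z**2 - 3*y**2*z + 9*y*z**2 → -9*x*z**2 + 9*y*z**2
  leading term x*z**2: subtract (-9*z)·g_2 from -9*x*z**2 + 9*y*z**2 → 0
  normal form = 0.
Since the normal form is 0, p ∈ I.

3*x*y*z - 9*x*z**2 - 3*y**2*z + 9*y*z**2 lies in I (it reduces to 0).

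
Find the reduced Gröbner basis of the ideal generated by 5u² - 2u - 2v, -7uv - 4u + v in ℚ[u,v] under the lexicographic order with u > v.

G = {u + 49/10v² + 13/4v, v³ + 121/98v² + 20/49v}

Buchberger's algorithm terminates because the ascending chain of leading-term ideals stabilizes.

f_1 = 5u² - 2u - 2v, LT = u².
f_2 = -7uv - 4u + v, LT = uv.

S(f_1,f_2): lcm = u²v. S = -4/7u² - 9/35uv - ⅖v².
  leading term u²: subtract (-4/35)·f_1 from -4/7u² - 9/35uv - ⅖v² → -9/35uv - 8/35u - ⅖v² - 8/35v
  leading term uv: subtract (9/245)·f_2 from -9/35uv - 8/35u - ⅖v² - 8/35v → -4/49u - ⅖v² - 13/49v
  leading term u: no divisor's leading term divides it; move -4/49u to the remainder.
  leading term v²: no divisor's leading term divides it; move -⅖v² to the remainder.
  leading term v: no divisor's leading term divides it; move -13/49v to the remainder.
  remainder -4/49u - ⅖v² - 13/49v ≠ 0; add g_3 = -4/49u - ⅖v² - 13/49v to the basis.

S(f_2,g_3): lcm = uv. S = 4/7u - 49/10v³ - 13/4v² - 1/7v.
  leading term u: subtract (-7)·g_3 from 4/7u - 49/10v³ - 13/4v² - 1/7v → -49/10v³ - 121/20v² - 2v
  leading term v³: no divisor's leading term divides it; move -49/10v³ to the remainder.
  leading term v²: no divisor's leading term divides it; move -121/20v² to the remainder.
  leading term v: no divisor's leading term divides it; move -2v to the remainder.
  remainder -49/10v³ - 121/20v² - 2v ≠ 0; add g_4 = -49/10v³ - 121/20v² - 2v to the basis.

The other S-polynomials (S(f_1,g_3), S(f_1,g_4), S(f_2,g_4), S(g_3,g_4)) all reduce to 0 modulo the current basis, so we have a Gröbner basis.
Inter-reduce: drop elements whose leading term is divisible by another's, tail-reduce, and make monic.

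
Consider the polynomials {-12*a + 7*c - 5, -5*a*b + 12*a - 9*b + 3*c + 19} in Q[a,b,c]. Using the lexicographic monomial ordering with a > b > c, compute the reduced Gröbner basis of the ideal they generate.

G = {a - 7/12*c + 5/12, b*c + 83/35*b - 24/7*c - 24/5}

f_1 = -12*a + 7*c - 5, LT = a.
f_2 = -5*a*b + 12*a - 9*b + 3*c + 19, LT = a*b.

S(f_1,f_2): lcm = a*b. S = 12/5*a - 7/12*b*c - 83/60*b + 3/5*c + 19/5.
  leading term a: subtract (-1/5)·f_1 from 12/5*a - 7/12*b*c - 83/60*b + 3/5*c + 19/5 → -7/12*b*c - 83/60*b + 2*c + 14/5
  leading term b*c: no divisor's leading term divides it; move -7/12*b*c to the remainder.
  leading term b: no divisor's leading term divides it; move -83/60*b to the remainder.
  leading term c: no divisor's leading term divides it; move 2*c to the remainder.
  leading term 1: no divisor's leading term divides it; move 14/5 to the remainder.
  remainder -7/12*b*c - 83/60*b + 2*c + 14/5 ≠ 0; add g_3 = -7/12*b*c - 83/60*b + 2*c + 14/5 to the basis.

The other S-polynomials (S(f_1,g_3), S(f_2,g_3)) all reduce to 0 modulo the current basis, so we have a Gröbner basis.
Inter-reduce: drop elements whose leading term is divisible by another's, tail-reduce, and make monic.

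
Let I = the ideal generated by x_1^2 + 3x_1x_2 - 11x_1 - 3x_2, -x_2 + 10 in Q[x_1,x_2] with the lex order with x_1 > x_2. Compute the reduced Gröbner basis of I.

f_1 = x_1^2 + 3x_1x_2 - 11x_1 - 3x_2, LT = x_1^2.
f_2 = -x_2 + 10, LT = x_2.

The S-polynomials (S(f_1,f_2)) all reduce to 0 modulo the current basis, so we have a Gröbner basis.

G = {x_1^2 + 19x_1 - 30, x_2 - 10}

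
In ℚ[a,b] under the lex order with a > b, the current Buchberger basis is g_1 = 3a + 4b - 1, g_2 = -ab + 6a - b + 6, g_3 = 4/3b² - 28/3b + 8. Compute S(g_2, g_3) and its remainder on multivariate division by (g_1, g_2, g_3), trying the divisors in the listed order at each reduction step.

lcm(LM(g_2), LM(g_3)) = ab².
S = (lcm/LT(g_2))·g_2 − (lcm/LT(g_3))·g_3 = ab - 6a + b² - 6b.
Reduce S modulo (g_1, g_2, g_3) in that order:
  leading term ab: subtract (⅓b)·g_1 from ab - 6a + b² - 6b → -6a - ⅓b² - 17/3b
  leading term a: subtract (-2)·g_1 from -6a - ⅓b² - 17/3b → -⅓b² + 7/3b - 2
  leading term b²: subtract (-¼)·g_3 from -⅓b² + 7/3b - 2 → 0
The remainder is 0, so this S-polynomial contributes no new basis element.
An S-polynomial is built so that the two leading terms cancel; whether anything survives reduction is exactly the Gröbner-basis criterion.

S(g_2, g_3) = ab - 6a + b² - 6b; remainder on division = 0.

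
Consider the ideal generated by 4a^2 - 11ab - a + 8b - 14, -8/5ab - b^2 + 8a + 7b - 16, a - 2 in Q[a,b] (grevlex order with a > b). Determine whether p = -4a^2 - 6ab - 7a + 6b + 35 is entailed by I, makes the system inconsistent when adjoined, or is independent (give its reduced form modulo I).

First compute the reduced Gröbner basis of I by Buchberger's algorithm.
f_1 = 4a^2 - 11ab - a + 8b - 14, LT = a^2.
f_2 = -8/5ab - b^2 + 8a + 7b - 16, LT = ab.
f_3 = a - 2, LT = a.

S(f_1,f_2): lcm = a^2b. S = -27/8ab^2 + 5a^2 + 33/8ab + 2b^2 - 10a - 7/2b.
  reduce S modulo (f_1, f_2, f_3):
  remainder 135/64b^3 - 857/64b^2 + 197/8b ≠ 0; add h_4 = 135/64b^3 - 857/64b^2 + 197/8b to the basis.

S(f_1,f_3): lcm = a^2. S = -11/4ab + 7/4a + 2b - 7/2.
  reduce S modulo (f_1, f_2, f_3, h_4):
  remainder 55/32b^2 - 321/32b ≠ 0; add h_5 = 55/32b^2 - 321/32b to the basis.

S(f_2,f_3): lcm = ab. S = 5/8b^2 - 5a - 19/8b + 10.
  reduce S modulo (f_1, f_2, f_3, h_4, h_5):
  remainder 14/11b ≠ 0; add h_6 = 14/11b to the basis.

The other S-polynomials (S(f_1,h_4), S(f_2,h_4), S(f_3,h_4), S(f_1,h_5), S(f_2,h_5), S(f_3,h_5), S(h_4,h_5), S(f_1,h_6), S(f_2,h_6), S(f_3,h_6), S(h_4,h_6), S(h_5,h_6)) all reduce to 0 modulo the current basis, so we have a Gröbner basis.
Inter-reduce: drop elements whose leading term is divisible by another's, tail-reduce, and make monic.
Reduced Gröbner basis: {a - 2, b}.
Label its elements g_1 = a - 2, g_2 = b.

Reduce p = -4a^2 - 6ab - 7a + 6b + 35 modulo G:
  leading term a^2: subtract (-4a)·g_1 from -4a^2 - 6ab - 7a + 6b + 35 → -6ab - 15a + 6b + 35
  leading term ab: subtract (-6b)·g_1 from -6ab - 15a + 6b + 35 → -15a - 6b + 35
  leading term a: subtract (-15)·g_1 from -15a - 6b + 35 → -6b + 5
  leading term b: subtract (-6)·g_2 from -6b + 5 → 5
  leading term 1: no divisor's leading term divides it; move 5 to the remainder.
  normal form = 5.
The normal form is nonzero, so p ∉ I. Since p minus its normal form lies in I, I + (p) = I + (r) where r = 5; decide whether this ideal is the whole ring.
Here r = 5 is a nonzero constant, hence a unit: 1 ∈ I + (p), the Gröbner basis of I + (p) is {1}, and the enlarged system has no common solution — adjoining p is inconsistent.

Adjoining -4a^2 - 6ab - 7a + 6b + 35 makes the ideal the whole ring: the system is inconsistent.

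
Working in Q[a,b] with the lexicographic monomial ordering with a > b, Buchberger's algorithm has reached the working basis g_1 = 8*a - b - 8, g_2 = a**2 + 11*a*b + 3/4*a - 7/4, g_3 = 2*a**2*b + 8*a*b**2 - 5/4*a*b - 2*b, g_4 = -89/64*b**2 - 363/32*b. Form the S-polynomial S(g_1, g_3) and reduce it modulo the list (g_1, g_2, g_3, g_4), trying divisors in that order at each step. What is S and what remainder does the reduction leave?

S(g_1, g_3) = -33/8*a*b**2 - 3/8*a*b + b; remainder on division = 87635/253472*b.

lcm(LM(g_1), LM(g_3)) = a**2*b.
S = (lcm/LT(g_1))·g_1 − (lcm/LT(g_3))·g_3 = -33/8*a*b**2 - 3/8*a*b + b.
Reduce S modulo (g_1, g_2, g_3, g_4) in that order:
  leading term a*b**2: subtract (-33/64*b**2)·g_1 from -33/8*a*b**2 - 3/8*a*b + b → -3/8*a*b - 33/64*b**3 - 33/8*b**2 + b
  leading term a*b: subtract (-3/64*b)·g_1 from -3/8*a*b - 33/64*b**3 - 33/8*b**2 + b → -33/64*b**3 - 267/64*b**2 + 5/8*b
  leading term b**3: subtract (33/89*b)·g_4 from -33/64*b**3 - 267/64*b**2 + 5/8*b → 195/5696*b**2 + 5/8*b
  leading term b**2: subtract (-195/7921)·g_4 from 195/5696*b**2 + 5/8*b → 87635/253472*b
  leading term b: no divisor's leading term divides it; move 87635/253472*b to the remainder.
The remainder 87635/253472*b is nonzero, so it would be added as the next basis element.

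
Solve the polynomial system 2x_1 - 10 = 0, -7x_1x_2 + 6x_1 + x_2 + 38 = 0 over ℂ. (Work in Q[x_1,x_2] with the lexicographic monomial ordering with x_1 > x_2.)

Compute a lex Gröbner basis by Buchberger's algorithm.
f_1 = 2x_1 - 10, LT = x_1.
f_2 = -7x_1x_2 + 6x_1 + x_2 + 38, LT = x_1x_2.

S(f_1,f_2): lcm = x_1x_2. S = 6/7x_1 - 34/7x_2 + 38/7.
  leading term x_1: subtract (3/7)·f_1 from 6/7x_1 - 34/7x_2 + 38/7 → -34/7x_2 + 68/7
  leading term x_2: no divisor's leading term divides it; move -34/7x_2 to the remainder.
  leading term 1: no divisor's leading term divides it; move 68/7 to the remainder.
  remainder -34/7x_2 + 68/7 ≠ 0; add h_3 = -34/7x_2 + 68/7 to the basis.

The other S-polynomials (S(f_1,h_3), S(f_2,h_3)) all reduce to 0 modulo the current basis, so we have a Gröbner basis.
Inter-reduce: drop elements whose leading term is divisible by another's, tail-reduce, and make monic.
Reduced Gröbner basis: {x_1 - 5, x_2 - 2}.

Elimination: the polynomial x_2 - 2 lies in the elimination ideal for x_2, so x_2 ∈ {2}. For each such x_2, the remaining basis elements (now univariate) give the rest of the solution.
  x_2 = 2: the earlier basis element becomes x_1 - 5 = 0, giving x_1 = 5 — point (5, 2).

{(5, 2)}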